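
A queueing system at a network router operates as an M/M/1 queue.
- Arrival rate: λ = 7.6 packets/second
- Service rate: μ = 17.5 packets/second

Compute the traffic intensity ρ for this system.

Server utilization: ρ = λ/μ
ρ = 7.6/17.5 = 0.4343
The server is busy 43.43% of the time.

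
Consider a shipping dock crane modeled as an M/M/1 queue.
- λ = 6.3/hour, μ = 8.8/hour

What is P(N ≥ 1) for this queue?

ρ = λ/μ = 6.3/8.8 = 0.7159
P(N ≥ n) = ρⁿ
P(N ≥ 1) = 0.7159^1
P(N ≥ 1) = 0.7159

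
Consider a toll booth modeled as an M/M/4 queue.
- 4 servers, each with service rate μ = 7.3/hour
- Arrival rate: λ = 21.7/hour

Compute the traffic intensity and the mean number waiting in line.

Traffic intensity: ρ = λ/(cμ) = 21.7/(4×7.3) = 0.7432
Since ρ = 0.7432 < 1, system is stable.
Offered load a = λ/μ = cρ = 21.7/7.3 = 2.9726
P₀ = [ Σₙ₌₀^3 aⁿ/n! + a^4/(4!(1-ρ)) ]⁻¹
Σ = a^0/0! + a^1/1! + a^2/2! + a^3/3! = 1.0000 + 2.9726 + 4.4182 + 4.3778 = 12.7686
a^4/(4!(1-ρ)) = 78.0814/(24 × 0.25685) = 12.6665
P₀ = 1/(12.7686 + 12.6665) = 0.03932
Lq = P₀·a^4·ρ / (4!(1-ρ)²) = 0.039316 × 78.0814 × 0.74315 / (24 × 0.065972) = 1.4409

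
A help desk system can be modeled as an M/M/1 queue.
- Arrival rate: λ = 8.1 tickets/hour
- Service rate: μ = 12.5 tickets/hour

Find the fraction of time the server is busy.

Server utilization: ρ = λ/μ
ρ = 8.1/12.5 = 0.6480
The server is busy 64.80% of the time.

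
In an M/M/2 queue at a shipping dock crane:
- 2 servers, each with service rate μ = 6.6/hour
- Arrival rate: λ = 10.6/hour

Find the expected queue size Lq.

Traffic intensity: ρ = λ/(cμ) = 10.6/(2×6.6) = 0.8030
Since ρ = 0.8030 < 1, system is stable.
Offered load a = λ/μ = cρ = 10.6/6.6 = 1.6061
P₀ = [ Σₙ₌₀^1 aⁿ/n! + a^2/(2!(1-ρ)) ]⁻¹
Σ = a^0/0! + a^1/1! = 1.0000 + 1.6061 = 2.6061
a^2/(2!(1-ρ)) = 2.57943/(2 × 0.196970) = 6.5478
P₀ = 1/(2.6061 + 6.5478) = 0.1092
Lq = P₀·a^2·ρ / (2!(1-ρ)²) = 0.109244 × 2.57943 × 0.803030 / (2 × 0.0387971) = 2.9162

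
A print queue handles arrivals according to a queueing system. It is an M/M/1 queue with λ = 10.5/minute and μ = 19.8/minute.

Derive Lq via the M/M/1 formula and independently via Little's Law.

Method 1 (direct): Lq = λ²/(μ(μ-λ)) = 110.25/(19.8 × 9.30) = 0.5987

Method 2 (Little's Law):
W = 1/(μ-λ) = 1/9.30 = 0.10753
Wq = W - 1/μ = 0.10753 - 0.050505 = 0.05702
Lq = λWq = 10.5 × 0.05702 = 0.5987 ✔ (matches Method 1)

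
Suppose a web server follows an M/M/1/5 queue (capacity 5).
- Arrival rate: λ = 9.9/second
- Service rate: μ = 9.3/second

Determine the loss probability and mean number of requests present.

ρ = λ/μ = 9.9/9.3 = 1.06452
P₀ = (1-ρ)/(1-ρ^(K+1)) = (1-1.06452)/(1-1.06452^6) = -0.06452/-0.4552 = 0.1417
P_K = P₀×ρ^K = 0.14174 × 1.06452^5 = 0.14174 × 1.3670 = 0.1938
Blocking probability P_5 = 0.1938 (19.38%)
L = ρ[1 - (K+1)ρ^K + Kρ^(K+1)] / [(1-ρ)(1-ρ^(K+1))]
L = 1.06452 × (1 - 6×1.367002 + 5×1.455201) / ((1 - 1.06452) × (1 - 1.455201)) = 2.6819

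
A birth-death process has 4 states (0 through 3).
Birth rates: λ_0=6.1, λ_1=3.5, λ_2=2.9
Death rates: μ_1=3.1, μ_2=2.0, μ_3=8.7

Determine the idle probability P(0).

Ratios P(n)/P(0) = (λ₀···λₙ₋₁)/(μ₁···μₙ):
P(1)/P(0) = (6.1)/(3.1) = 1.96774
P(2)/P(0) = (6.1×3.5)/(3.1×2.0) = 3.44355
P(3)/P(0) = (6.1×3.5×2.9)/(3.1×2.0×8.7) = 1.14785

Normalization: ∑ P(n) = 1
P(0) × (1.00000 + 1.96774 + 3.44355 + 1.14785) = 1
P(0) × 7.5591 = 1
P(0) = 1/7.5591 = 0.1323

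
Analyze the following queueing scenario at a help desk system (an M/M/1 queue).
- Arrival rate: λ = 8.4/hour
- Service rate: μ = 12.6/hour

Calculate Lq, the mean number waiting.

ρ = λ/μ = 8.4/12.6 = 0.6667
For M/M/1: Lq = λ²/(μ(μ-λ))
Lq = 70.56/(12.6 × 4.20)
Lq = 1.3333 tickets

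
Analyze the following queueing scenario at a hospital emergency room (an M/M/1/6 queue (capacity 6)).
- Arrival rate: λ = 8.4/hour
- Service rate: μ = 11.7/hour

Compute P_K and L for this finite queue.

ρ = λ/μ = 8.4/11.7 = 0.717949
P₀ = (1-ρ)/(1-ρ^(K+1)) = (1-0.717949)/(1-0.717949^7) = 0.28205/0.90168 = 0.3128
P_K = P₀×ρ^K = 0.31281 × 0.717949^6 = 0.31281 × 0.13695 = 0.04284
Blocking probability P_6 = 0.04284 (4.28%)
L = ρ[1 - (K+1)ρ^K + Kρ^(K+1)] / [(1-ρ)(1-ρ^(K+1))]
L = 0.717949 × (1 - 7×0.13695 + 6×0.098323) / ((1 - 0.717949) × (1 - 0.098323)) = 1.7821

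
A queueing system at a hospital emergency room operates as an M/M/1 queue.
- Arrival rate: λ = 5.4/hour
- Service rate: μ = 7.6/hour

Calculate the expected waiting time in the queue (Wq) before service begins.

First, compute utilization: ρ = λ/μ = 5.4/7.6 = 0.7105
For M/M/1: Wq = λ/(μ(μ-λ))
Wq = 5.4/(7.6 × (7.6-5.4))
Wq = 5.4/(7.6 × 2.20)
Wq = 0.3230 hours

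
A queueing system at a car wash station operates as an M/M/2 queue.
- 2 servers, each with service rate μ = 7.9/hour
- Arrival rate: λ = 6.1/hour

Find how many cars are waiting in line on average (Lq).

Traffic intensity: ρ = λ/(cμ) = 6.1/(2×7.9) = 0.3861
Since ρ = 0.3861 < 1, system is stable.
Offered load a = λ/μ = cρ = 6.1/7.9 = 0.7722
P₀ = [ Σₙ₌₀^1 aⁿ/n! + a^2/(2!(1-ρ)) ]⁻¹
Σ = a^0/0! + a^1/1! = 1.0000 + 0.7722 = 1.7722
a^2/(2!(1-ρ)) = 0.5962/(2 × 0.6139) = 0.4856
P₀ = 1/(1.7722 + 0.4856) = 0.4429
Lq = P₀·a^2·ρ / (2!(1-ρ)²) = 0.4429 × 0.5962 × 0.3861 / (2 × 0.3769) = 0.1353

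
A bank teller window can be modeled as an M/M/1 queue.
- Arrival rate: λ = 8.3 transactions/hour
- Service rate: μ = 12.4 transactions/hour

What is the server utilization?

Server utilization: ρ = λ/μ
ρ = 8.3/12.4 = 0.6694
The server is busy 66.94% of the time.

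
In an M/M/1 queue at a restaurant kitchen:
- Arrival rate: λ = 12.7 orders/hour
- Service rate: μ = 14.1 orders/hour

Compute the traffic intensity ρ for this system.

Server utilization: ρ = λ/μ
ρ = 12.7/14.1 = 0.9007
The server is busy 90.07% of the time.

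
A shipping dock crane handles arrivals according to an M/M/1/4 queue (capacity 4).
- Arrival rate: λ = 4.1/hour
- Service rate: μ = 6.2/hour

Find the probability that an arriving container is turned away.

ρ = λ/μ = 4.1/6.2 = 0.66129
P₀ = (1-ρ)/(1-ρ^(K+1)) = (1-0.66129)/(1-0.66129^5) = 0.33871/0.87354 = 0.3877
P_K = P₀×ρ^K = 0.38774 × 0.66129^4 = 0.38774 × 0.19124 = 0.07415
Blocking probability = 7.42%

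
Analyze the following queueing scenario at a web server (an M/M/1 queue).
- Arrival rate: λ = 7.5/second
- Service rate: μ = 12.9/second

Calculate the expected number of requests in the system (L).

ρ = λ/μ = 7.5/12.9 = 0.5814
For M/M/1: L = λ/(μ-λ)
L = 7.5/(12.9-7.5) = 7.5/5.40
L = 1.3889 requests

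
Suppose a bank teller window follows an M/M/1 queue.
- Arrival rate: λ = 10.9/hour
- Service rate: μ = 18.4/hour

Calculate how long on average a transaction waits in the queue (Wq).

First, compute utilization: ρ = λ/μ = 10.9/18.4 = 0.5924
For M/M/1: Wq = λ/(μ(μ-λ))
Wq = 10.9/(18.4 × (18.4-10.9))
Wq = 10.9/(18.4 × 7.50)
Wq = 0.07899 hours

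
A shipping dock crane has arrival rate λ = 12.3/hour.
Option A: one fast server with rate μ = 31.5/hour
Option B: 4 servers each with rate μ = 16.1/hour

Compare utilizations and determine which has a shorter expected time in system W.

Option A: single server μ = 31.5 (M/M/1)
  ρ_A = 12.3/31.5 = 0.3905
  W_A = 1/(μ-λ) = 1/(31.5-12.3) = 1/19.20 = 0.05208

Option B: 4 servers μ = 16.1 (M/M/4)
  ρ_B = λ/(cμ) = 12.3/(4×16.1) = 0.1910
  Offered load a = λ/μ = cρ = 12.3/16.1 = 0.7640
  P₀ = [ Σₙ₌₀^3 aⁿ/n! + a^4/(4!(1-ρ)) ]⁻¹
  Σ = a^0/0! + a^1/1! + a^2/2! + a^3/3! = 1.0000 + 0.7640 + 0.2918 + 0.07432 = 2.1301
  a^4/(4!(1-ρ)) = 0.3407/(24 × 0.8090) = 0.01755
  P₀ = 1/(2.1301 + 0.01755) = 0.4656
  Lq = P₀·a^4·ρ / (4!(1-ρ)²) = 0.4656 × 0.3407 × 0.1910 / (24 × 0.6545) = 0.001929
  Wq_B = Lq/λ = 0.001929/12.3 = 0.0001568
  W_B = Wq_B + 1/μ = 0.0001568 + 0.06211 = 0.06227

Since W_A = 0.05208 < W_B = 0.06227, Option A (single fast server) has the shorter time in system.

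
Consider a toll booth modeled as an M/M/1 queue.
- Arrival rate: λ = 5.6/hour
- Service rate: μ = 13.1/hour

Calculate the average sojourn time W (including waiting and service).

First, compute utilization: ρ = λ/μ = 5.6/13.1 = 0.4275
For M/M/1: W = 1/(μ-λ)
W = 1/(13.1-5.6) = 1/7.50
W = 0.1333 hours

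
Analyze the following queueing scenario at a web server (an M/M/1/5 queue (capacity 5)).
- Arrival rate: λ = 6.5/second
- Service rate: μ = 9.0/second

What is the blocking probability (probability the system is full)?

ρ = λ/μ = 6.5/9.0 = 0.72222
P₀ = (1-ρ)/(1-ρ^(K+1)) = (1-0.72222)/(1-0.72222^6) = 0.2778/0.8581 = 0.3237
P_K = P₀×ρ^K = 0.3237 × 0.72222^5 = 0.3237 × 0.1965 = 0.06361
Blocking probability = 6.36%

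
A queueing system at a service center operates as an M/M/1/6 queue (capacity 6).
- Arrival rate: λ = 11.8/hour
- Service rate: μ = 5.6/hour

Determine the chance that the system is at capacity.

ρ = λ/μ = 11.8/5.6 = 2.10714
P₀ = (1-ρ)/(1-ρ^(K+1)) = (1-2.10714)/(1-2.10714^7) = -1.1071/-183.4394 = 0.006035
P_K = P₀×ρ^K = 0.0060355 × 2.10714^6 = 0.0060355 × 87.5307 = 0.5283
Blocking probability = 52.83%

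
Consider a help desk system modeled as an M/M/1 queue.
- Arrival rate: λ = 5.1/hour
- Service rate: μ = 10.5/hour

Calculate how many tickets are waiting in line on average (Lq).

ρ = λ/μ = 5.1/10.5 = 0.4857
For M/M/1: Lq = λ²/(μ(μ-λ))
Lq = 26.01/(10.5 × 5.40)
Lq = 0.4587 tickets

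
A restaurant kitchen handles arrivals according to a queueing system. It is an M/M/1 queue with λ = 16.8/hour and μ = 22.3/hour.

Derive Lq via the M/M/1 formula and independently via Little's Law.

Method 1 (direct): Lq = λ²/(μ(μ-λ)) = 282.24/(22.3 × 5.50) = 2.3012

Method 2 (Little's Law):
W = 1/(μ-λ) = 1/5.50 = 0.181818
Wq = W - 1/μ = 0.181818 - 0.0448430 = 0.136975
Lq = λWq = 16.8 × 0.136975 = 2.3012 ✔ (matches Method 1)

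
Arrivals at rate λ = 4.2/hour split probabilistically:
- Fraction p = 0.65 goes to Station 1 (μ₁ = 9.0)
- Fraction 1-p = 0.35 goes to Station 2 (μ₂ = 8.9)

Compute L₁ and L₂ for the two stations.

Effective rates: λ₁ = 4.2×0.65 = 2.73, λ₂ = 4.2×0.35 = 1.47
Station 1: ρ₁ = 2.73/9.0 = 0.30333, L₁ = ρ₁/(1-ρ₁) = 0.30333/(1-0.30333) = 0.4354
Station 2: ρ₂ = 1.47/8.9 = 0.16517, L₂ = ρ₂/(1-ρ₂) = 0.16517/(1-0.16517) = 0.1978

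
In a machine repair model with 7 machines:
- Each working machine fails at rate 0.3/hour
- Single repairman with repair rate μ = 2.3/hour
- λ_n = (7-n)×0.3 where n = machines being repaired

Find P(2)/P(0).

P(2)/P(0) = ∏_{i=0}^{2-1} λ_i/μ_{i+1}
= (7-0)×0.3/2.3 × (7-1)×0.3/2.3
= 0.7146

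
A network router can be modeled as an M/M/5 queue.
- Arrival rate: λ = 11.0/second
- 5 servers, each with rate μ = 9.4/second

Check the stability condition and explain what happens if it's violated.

Stability requires ρ = λ/(cμ) < 1
ρ = 11.0/(5 × 9.4) = 11.0/47.00 = 0.2340
Since 0.2340 < 1, the system is STABLE.
The servers are busy 23.40% of the time.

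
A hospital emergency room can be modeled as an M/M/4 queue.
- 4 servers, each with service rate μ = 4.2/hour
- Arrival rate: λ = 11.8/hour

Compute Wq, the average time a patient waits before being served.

Traffic intensity: ρ = λ/(cμ) = 11.8/(4×4.2) = 0.7024
Since ρ = 0.7024 < 1, system is stable.
Offered load a = λ/μ = cρ = 11.8/4.2 = 2.8095
P₀ = [ Σₙ₌₀^3 aⁿ/n! + a^4/(4!(1-ρ)) ]⁻¹
Σ = a^0/0! + a^1/1! + a^2/2! + a^3/3! = 1.00000 + 2.80952 + 3.94671 + 3.69613 = 11.4524
a^4/(4!(1-ρ)) = 62.3061/(24 × 0.297619) = 8.7229
P₀ = 1/(11.4524 + 8.7229) = 0.04957
Lq = P₀·a^4·ρ / (4!(1-ρ)²) = 0.04957 × 62.3061 × 0.7024 / (24 × 0.08858) = 1.0204
Wq = Lq/λ = 1.0204/11.8 = 0.08647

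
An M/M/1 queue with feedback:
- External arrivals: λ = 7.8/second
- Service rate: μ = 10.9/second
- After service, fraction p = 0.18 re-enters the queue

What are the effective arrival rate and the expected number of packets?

Effective arrival rate: λ_eff = λ/(1-p) = 7.8/(1-0.18) = 7.8/0.82 = 9.512195
ρ = λ_eff/μ = 9.512195/10.9 = 0.872678
L = ρ/(1-ρ) = 0.872678/(1-0.872678) = 6.8541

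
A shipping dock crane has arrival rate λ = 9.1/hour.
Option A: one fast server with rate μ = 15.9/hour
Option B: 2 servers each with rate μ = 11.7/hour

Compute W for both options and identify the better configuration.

Option A: single server μ = 15.9 (M/M/1)
  ρ_A = 9.1/15.9 = 0.5723
  W_A = 1/(μ-λ) = 1/(15.9-9.1) = 1/6.80 = 0.1471

Option B: 2 servers μ = 11.7 (M/M/2)
  ρ_B = λ/(cμ) = 9.1/(2×11.7) = 0.3889
  Offered load a = λ/μ = cρ = 9.1/11.7 = 0.7778
  P₀ = [ Σₙ₌₀^1 aⁿ/n! + a^2/(2!(1-ρ)) ]⁻¹
  Σ = a^0/0! + a^1/1! = 1.0000 + 0.7778 = 1.7778
  a^2/(2!(1-ρ)) = 0.6049/(2 × 0.6111) = 0.4949
  P₀ = 1/(1.7778 + 0.4949) = 0.4400
  Lq = P₀·a^2·ρ / (2!(1-ρ)²) = 0.4400 × 0.6049 × 0.3889 / (2 × 0.3735) = 0.1386
  Wq_B = Lq/λ = 0.1386/9.1 = 0.01523
  W_B = Wq_B + 1/μ = 0.01523 + 0.08547 = 0.1007

Since W_B = 0.1007 < W_A = 0.1471, Option B (multiple servers) has the shorter time in system.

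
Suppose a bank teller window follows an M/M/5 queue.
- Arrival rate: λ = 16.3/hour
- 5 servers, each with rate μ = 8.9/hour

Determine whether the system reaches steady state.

Stability requires ρ = λ/(cμ) < 1
ρ = 16.3/(5 × 8.9) = 16.3/44.50 = 0.3663
Since 0.3663 < 1, the system is STABLE.
The servers are busy 36.63% of the time.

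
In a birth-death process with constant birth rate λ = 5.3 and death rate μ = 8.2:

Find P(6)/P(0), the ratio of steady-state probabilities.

For constant rates: P(n)/P(0) = (λ/μ)^n
P(6)/P(0) = (5.3/8.2)^6 = 0.64634^6 = 0.07291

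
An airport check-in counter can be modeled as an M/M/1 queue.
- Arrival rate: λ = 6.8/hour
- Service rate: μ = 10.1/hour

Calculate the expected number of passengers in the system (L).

ρ = λ/μ = 6.8/10.1 = 0.6733
For M/M/1: L = λ/(μ-λ)
L = 6.8/(10.1-6.8) = 6.8/3.30
L = 2.0606 passengers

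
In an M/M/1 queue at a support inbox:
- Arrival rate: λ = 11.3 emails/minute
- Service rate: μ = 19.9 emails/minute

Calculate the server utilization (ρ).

Server utilization: ρ = λ/μ
ρ = 11.3/19.9 = 0.5678
The server is busy 56.78% of the time.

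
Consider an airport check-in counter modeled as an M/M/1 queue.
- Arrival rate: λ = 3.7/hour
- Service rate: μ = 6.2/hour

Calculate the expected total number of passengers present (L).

ρ = λ/μ = 3.7/6.2 = 0.5968
For M/M/1: L = λ/(μ-λ)
L = 3.7/(6.2-3.7) = 3.7/2.50
L = 1.4800 passengers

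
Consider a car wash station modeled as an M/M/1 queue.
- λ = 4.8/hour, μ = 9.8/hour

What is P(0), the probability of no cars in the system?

ρ = λ/μ = 4.8/9.8 = 0.4898
P(0) = 1 - ρ = 1 - 0.4898 = 0.5102
The server is idle 51.02% of the time.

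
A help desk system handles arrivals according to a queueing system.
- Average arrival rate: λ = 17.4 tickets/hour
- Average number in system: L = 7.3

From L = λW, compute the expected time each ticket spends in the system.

Little's Law: L = λW, so W = L/λ
W = 7.3/17.4 = 0.4195 hours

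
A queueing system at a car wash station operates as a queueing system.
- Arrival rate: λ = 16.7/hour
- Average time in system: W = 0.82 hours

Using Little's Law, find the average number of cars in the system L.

Little's Law: L = λW
L = 16.7 × 0.82 = 13.6940 cars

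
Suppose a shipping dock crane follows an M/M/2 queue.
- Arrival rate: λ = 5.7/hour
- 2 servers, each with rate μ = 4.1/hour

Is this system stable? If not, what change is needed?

Stability requires ρ = λ/(cμ) < 1
ρ = 5.7/(2 × 4.1) = 5.7/8.20 = 0.6951
Since 0.6951 < 1, the system is STABLE.
The servers are busy 69.51% of the time.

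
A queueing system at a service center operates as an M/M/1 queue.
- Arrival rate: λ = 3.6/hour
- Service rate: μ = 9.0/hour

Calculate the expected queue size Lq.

ρ = λ/μ = 3.6/9.0 = 0.4000
For M/M/1: Lq = λ²/(μ(μ-λ))
Lq = 12.96/(9.0 × 5.40)
Lq = 0.2667 customers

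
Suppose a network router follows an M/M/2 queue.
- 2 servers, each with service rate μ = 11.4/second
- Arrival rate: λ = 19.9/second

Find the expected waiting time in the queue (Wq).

Traffic intensity: ρ = λ/(cμ) = 19.9/(2×11.4) = 0.8728
Since ρ = 0.8728 < 1, system is stable.
Offered load a = λ/μ = cρ = 19.9/11.4 = 1.7456
P₀ = [ Σₙ₌₀^1 aⁿ/n! + a^2/(2!(1-ρ)) ]⁻¹
Σ = a^0/0! + a^1/1! = 1.0000 + 1.7456 = 2.7456
a^2/(2!(1-ρ)) = 3.04717/(2 × 0.127193) = 11.9785
P₀ = 1/(2.7456 + 11.9785) = 0.06792
Lq = P₀·a^2·ρ / (2!(1-ρ)²) = 0.0679157 × 3.04717 × 0.872807 / (2 × 0.0161781) = 5.5825
Wq = Lq/λ = 5.5825/19.9 = 0.2805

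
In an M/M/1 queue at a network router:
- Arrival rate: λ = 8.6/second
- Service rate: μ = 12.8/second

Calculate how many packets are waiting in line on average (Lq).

ρ = λ/μ = 8.6/12.8 = 0.6719
For M/M/1: Lq = λ²/(μ(μ-λ))
Lq = 73.96/(12.8 × 4.20)
Lq = 1.3757 packets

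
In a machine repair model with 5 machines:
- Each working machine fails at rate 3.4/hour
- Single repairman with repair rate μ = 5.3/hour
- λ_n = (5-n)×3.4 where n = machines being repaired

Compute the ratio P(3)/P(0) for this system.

P(3)/P(0) = ∏_{i=0}^{3-1} λ_i/μ_{i+1}
= (5-0)×3.4/5.3 × (5-1)×3.4/5.3 × (5-2)×3.4/5.3
= 15.8402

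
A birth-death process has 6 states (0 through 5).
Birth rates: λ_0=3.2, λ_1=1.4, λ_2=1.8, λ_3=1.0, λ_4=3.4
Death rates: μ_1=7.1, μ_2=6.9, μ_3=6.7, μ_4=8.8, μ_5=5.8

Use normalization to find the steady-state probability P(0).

Ratios P(n)/P(0) = (λ₀···λₙ₋₁)/(μ₁···μₙ):
P(1)/P(0) = (3.2)/(7.1) = 0.4507
P(2)/P(0) = (3.2×1.4)/(7.1×6.9) = 0.09145
P(3)/P(0) = (3.2×1.4×1.8)/(7.1×6.9×6.7) = 0.02457
P(4)/P(0) = (3.2×1.4×1.8×1.0)/(7.1×6.9×6.7×8.8) = 0.002792
P(5)/P(0) = (3.2×1.4×1.8×1.0×3.4)/(7.1×6.9×6.7×8.8×5.8) = 0.001637

Normalization: ∑ P(n) = 1
P(0) × (1.0000 + 0.4507 + 0.09145 + 0.02457 + 0.002792 + 0.001637) = 1
P(0) × 1.5711 = 1
P(0) = 1/1.5711 = 0.6365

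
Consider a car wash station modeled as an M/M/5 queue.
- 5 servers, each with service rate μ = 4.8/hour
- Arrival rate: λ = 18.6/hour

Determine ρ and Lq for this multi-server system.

Traffic intensity: ρ = λ/(cμ) = 18.6/(5×4.8) = 0.7750
Since ρ = 0.7750 < 1, system is stable.
Offered load a = λ/μ = cρ = 18.6/4.8 = 3.8750
P₀ = [ Σₙ₌₀^4 aⁿ/n! + a^5/(5!(1-ρ)) ]⁻¹
Σ = a^0/0! + a^1/1! + a^2/2! + a^3/3! + a^4/4! = 1.0000 + 3.8750 + 7.5078 + 9.6976 + 9.3945 = 31.4749
a^5/(5!(1-ρ)) = 873.6924/(120 × 0.2250) = 32.3590
P₀ = 1/(31.4749 + 32.3590) = 0.01567
Lq = P₀·a^5·ρ / (5!(1-ρ)²) = 0.015666 × 873.6924 × 0.77500 / (120 × 0.050625) = 1.7461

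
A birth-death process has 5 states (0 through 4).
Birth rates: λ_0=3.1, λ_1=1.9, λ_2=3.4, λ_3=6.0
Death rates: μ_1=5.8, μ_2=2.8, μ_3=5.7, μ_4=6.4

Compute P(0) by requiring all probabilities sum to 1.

Ratios P(n)/P(0) = (λ₀···λₙ₋₁)/(μ₁···μₙ):
P(1)/P(0) = (3.1)/(5.8) = 0.5345
P(2)/P(0) = (3.1×1.9)/(5.8×2.8) = 0.3627
P(3)/P(0) = (3.1×1.9×3.4)/(5.8×2.8×5.7) = 0.2163
P(4)/P(0) = (3.1×1.9×3.4×6.0)/(5.8×2.8×5.7×6.4) = 0.2028

Normalization: ∑ P(n) = 1
P(0) × (1.0000 + 0.5345 + 0.3627 + 0.2163 + 0.2028) = 1
P(0) × 2.3163 = 1
P(0) = 1/2.3163 = 0.4317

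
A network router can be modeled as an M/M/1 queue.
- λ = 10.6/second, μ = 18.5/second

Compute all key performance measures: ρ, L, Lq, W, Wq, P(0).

Step 1: ρ = λ/μ = 10.6/18.5 = 0.5730
Step 2: L = λ/(μ-λ) = 10.6/7.90 = 1.3418
Step 3: Lq = λ²/(μ(μ-λ)) = 112.36/(18.5×7.90) = 0.7688
Step 4: W = 1/(μ-λ) = 1/7.90 = 0.126582
Step 5: Wq = λ/(μ(μ-λ)) = 10.6/(18.5×7.90) = 0.07253
Step 6: P(0) = 1-ρ = 0.4270
Verify: L = λW = 10.6×0.126582 = 1.3418 ✔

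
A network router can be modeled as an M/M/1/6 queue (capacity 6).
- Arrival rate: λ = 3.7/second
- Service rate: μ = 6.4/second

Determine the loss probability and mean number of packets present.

ρ = λ/μ = 3.7/6.4 = 0.57812
P₀ = (1-ρ)/(1-ρ^(K+1)) = (1-0.57812)/(1-0.57812^7) = 0.4219/0.9784 = 0.4312
P_K = P₀×ρ^K = 0.4312 × 0.57812^6 = 0.4312 × 0.03733 = 0.01610
Blocking probability P_6 = 0.01610 (1.61%)
L = ρ[1 - (K+1)ρ^K + Kρ^(K+1)] / [(1-ρ)(1-ρ^(K+1))]
L = 0.57812 × (1 - 7×0.03733 + 6×0.02158) / ((1 - 0.57812) × (1 - 0.02158)) = 1.2159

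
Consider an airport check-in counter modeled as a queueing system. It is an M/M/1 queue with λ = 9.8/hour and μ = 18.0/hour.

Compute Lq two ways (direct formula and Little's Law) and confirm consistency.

Method 1 (direct): Lq = λ²/(μ(μ-λ)) = 96.04/(18.0 × 8.20) = 0.6507

Method 2 (Little's Law):
W = 1/(μ-λ) = 1/8.20 = 0.121951
Wq = W - 1/μ = 0.121951 - 0.0555556 = 0.06640
Lq = λWq = 9.8 × 0.06640 = 0.6507 ✔ (matches Method 1)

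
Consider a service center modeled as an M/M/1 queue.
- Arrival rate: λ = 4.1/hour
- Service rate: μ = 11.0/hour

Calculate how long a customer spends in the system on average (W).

First, compute utilization: ρ = λ/μ = 4.1/11.0 = 0.3727
For M/M/1: W = 1/(μ-λ)
W = 1/(11.0-4.1) = 1/6.90
W = 0.1449 hours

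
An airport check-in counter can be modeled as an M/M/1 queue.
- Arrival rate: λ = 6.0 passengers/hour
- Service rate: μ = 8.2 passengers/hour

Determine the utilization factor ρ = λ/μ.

Server utilization: ρ = λ/μ
ρ = 6.0/8.2 = 0.7317
The server is busy 73.17% of the time.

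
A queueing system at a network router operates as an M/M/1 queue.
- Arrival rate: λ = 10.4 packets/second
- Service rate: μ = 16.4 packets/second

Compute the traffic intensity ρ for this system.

Server utilization: ρ = λ/μ
ρ = 10.4/16.4 = 0.6341
The server is busy 63.41% of the time.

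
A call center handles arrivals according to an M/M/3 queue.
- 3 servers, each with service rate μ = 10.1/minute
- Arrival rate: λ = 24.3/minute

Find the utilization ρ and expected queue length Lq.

Traffic intensity: ρ = λ/(cμ) = 24.3/(3×10.1) = 0.8020
Since ρ = 0.8020 < 1, system is stable.
Offered load a = λ/μ = cρ = 24.3/10.1 = 2.4059
P₀ = [ Σₙ₌₀^2 aⁿ/n! + a^3/(3!(1-ρ)) ]⁻¹
Σ = a^0/0! + a^1/1! + a^2/2! = 1.0000 + 2.4059 + 2.8943 = 6.3002
a^3/(3!(1-ρ)) = 13.9269/(6 × 0.19802) = 11.7218
P₀ = 1/(6.3002 + 11.7218) = 0.05549
Lq = P₀·a^3·ρ / (3!(1-ρ)²) = 0.055488 × 13.9269 × 0.80198 / (6 × 0.039212) = 2.6342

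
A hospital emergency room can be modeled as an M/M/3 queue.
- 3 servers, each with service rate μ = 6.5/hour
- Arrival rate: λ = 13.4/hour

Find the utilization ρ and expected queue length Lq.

Traffic intensity: ρ = λ/(cμ) = 13.4/(3×6.5) = 0.6872
Since ρ = 0.6872 < 1, system is stable.
Offered load a = λ/μ = cρ = 13.4/6.5 = 2.0615
P₀ = [ Σₙ₌₀^2 aⁿ/n! + a^3/(3!(1-ρ)) ]⁻¹
Σ = a^0/0! + a^1/1! + a^2/2! = 1.0000 + 2.0615 + 2.1250 = 5.1865
a^3/(3!(1-ρ)) = 8.7614/(6 × 0.31282) = 4.6680
P₀ = 1/(5.1865 + 4.6680) = 0.1015
Lq = P₀·a^3·ρ / (3!(1-ρ)²) = 0.10148 × 8.7614 × 0.68718 / (6 × 0.097857) = 1.0406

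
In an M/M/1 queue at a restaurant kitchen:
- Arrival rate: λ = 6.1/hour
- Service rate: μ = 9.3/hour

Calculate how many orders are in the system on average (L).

ρ = λ/μ = 6.1/9.3 = 0.6559
For M/M/1: L = λ/(μ-λ)
L = 6.1/(9.3-6.1) = 6.1/3.20
L = 1.9062 orders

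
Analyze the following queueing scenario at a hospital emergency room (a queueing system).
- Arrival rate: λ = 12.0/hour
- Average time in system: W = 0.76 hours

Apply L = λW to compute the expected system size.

Little's Law: L = λW
L = 12.0 × 0.76 = 9.1200 patients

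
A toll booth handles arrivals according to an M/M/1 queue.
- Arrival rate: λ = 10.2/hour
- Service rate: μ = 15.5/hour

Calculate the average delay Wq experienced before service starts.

First, compute utilization: ρ = λ/μ = 10.2/15.5 = 0.6581
For M/M/1: Wq = λ/(μ(μ-λ))
Wq = 10.2/(15.5 × (15.5-10.2))
Wq = 10.2/(15.5 × 5.30)
Wq = 0.1242 hours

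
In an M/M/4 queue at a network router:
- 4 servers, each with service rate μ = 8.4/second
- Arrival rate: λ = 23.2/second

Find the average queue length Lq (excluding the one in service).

Traffic intensity: ρ = λ/(cμ) = 23.2/(4×8.4) = 0.6905
Since ρ = 0.6905 < 1, system is stable.
Offered load a = λ/μ = cρ = 23.2/8.4 = 2.7619
P₀ = [ Σₙ₌₀^3 aⁿ/n! + a^4/(4!(1-ρ)) ]⁻¹
Σ = a^0/0! + a^1/1! + a^2/2! + a^3/3! = 1.00000 + 2.76190 + 3.81406 + 3.51136 = 11.0873
a^4/(4!(1-ρ)) = 58.1882/(24 × 0.309524) = 7.8330
P₀ = 1/(11.0873 + 7.8330) = 0.05285
Lq = P₀·a^4·ρ / (4!(1-ρ)²) = 0.052853 × 58.1882 × 0.69048 / (24 × 0.095805) = 0.9235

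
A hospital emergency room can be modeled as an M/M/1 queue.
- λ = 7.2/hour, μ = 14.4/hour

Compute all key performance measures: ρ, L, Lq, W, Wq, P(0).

Step 1: ρ = λ/μ = 7.2/14.4 = 0.5000
Step 2: L = λ/(μ-λ) = 7.2/7.20 = 1.0000
Step 3: Lq = λ²/(μ(μ-λ)) = 51.84/(14.4×7.20) = 0.5000
Step 4: W = 1/(μ-λ) = 1/7.20 = 0.13889
Step 5: Wq = λ/(μ(μ-λ)) = 7.2/(14.4×7.20) = 0.06944
Step 6: P(0) = 1-ρ = 0.5000
Verify: L = λW = 7.2×0.13889 = 1.0000 ✔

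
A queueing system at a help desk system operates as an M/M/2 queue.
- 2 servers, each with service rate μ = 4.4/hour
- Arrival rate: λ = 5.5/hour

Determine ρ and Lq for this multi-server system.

Traffic intensity: ρ = λ/(cμ) = 5.5/(2×4.4) = 0.6250
Since ρ = 0.6250 < 1, system is stable.
Offered load a = λ/μ = cρ = 5.5/4.4 = 1.2500
P₀ = [ Σₙ₌₀^1 aⁿ/n! + a^2/(2!(1-ρ)) ]⁻¹
Σ = a^0/0! + a^1/1! = 1.0000 + 1.2500 = 2.2500
a^2/(2!(1-ρ)) = 1.5625/(2 × 0.3750) = 2.0833
P₀ = 1/(2.2500 + 2.0833) = 0.2308
Lq = P₀·a^2·ρ / (2!(1-ρ)²) = 0.23077 × 1.5625 × 0.62500 / (2 × 0.14062) = 0.8013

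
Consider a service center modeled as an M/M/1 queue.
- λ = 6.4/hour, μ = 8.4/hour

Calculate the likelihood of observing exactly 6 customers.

ρ = λ/μ = 6.4/8.4 = 0.761905
P(n) = (1-ρ)ρⁿ
P(6) = (1-0.761905) × 0.761905^6
P(6) = 0.23809 × 0.19562
P(6) = 0.04658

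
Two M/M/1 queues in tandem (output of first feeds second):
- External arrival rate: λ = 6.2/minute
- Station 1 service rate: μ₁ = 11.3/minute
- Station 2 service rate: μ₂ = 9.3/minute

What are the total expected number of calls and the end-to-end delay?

By Jackson's theorem, each station behaves as independent M/M/1.
Station 1: ρ₁ = 6.2/11.3 = 0.5487, L₁ = ρ₁/(1-ρ₁) = λ/(μ₁-λ) = 6.2/5.10 = 1.2157
Station 2: ρ₂ = 6.2/9.3 = 0.6667, L₂ = ρ₂/(1-ρ₂) = λ/(μ₂-λ) = 6.2/3.10 = 2.0000
Total: L = L₁ + L₂ = 1.2157 + 2.0000 = 3.2157
W = L/λ = 3.2157/6.2 = 0.5187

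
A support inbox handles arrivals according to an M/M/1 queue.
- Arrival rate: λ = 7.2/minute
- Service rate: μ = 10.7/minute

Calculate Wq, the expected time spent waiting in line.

First, compute utilization: ρ = λ/μ = 7.2/10.7 = 0.6729
For M/M/1: Wq = λ/(μ(μ-λ))
Wq = 7.2/(10.7 × (10.7-7.2))
Wq = 7.2/(10.7 × 3.50)
Wq = 0.1923 minutes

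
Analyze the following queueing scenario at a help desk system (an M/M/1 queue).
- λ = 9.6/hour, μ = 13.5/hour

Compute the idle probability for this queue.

ρ = λ/μ = 9.6/13.5 = 0.7111
P(0) = 1 - ρ = 1 - 0.7111 = 0.2889
The server is idle 28.89% of the time.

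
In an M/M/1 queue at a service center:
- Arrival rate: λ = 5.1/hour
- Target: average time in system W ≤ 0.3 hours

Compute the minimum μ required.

For M/M/1: W = 1/(μ-λ)
Need W ≤ 0.3, so 1/(μ-λ) ≤ 0.3
μ - λ ≥ 1/0.3 = 3.3333
μ ≥ 5.1 + 3.3333 = 8.4333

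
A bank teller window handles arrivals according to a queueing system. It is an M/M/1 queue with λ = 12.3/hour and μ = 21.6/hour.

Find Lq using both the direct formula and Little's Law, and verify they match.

Method 1 (direct): Lq = λ²/(μ(μ-λ)) = 151.29/(21.6 × 9.30) = 0.7531

Method 2 (Little's Law):
W = 1/(μ-λ) = 1/9.30 = 0.10753
Wq = W - 1/μ = 0.10753 - 0.046296 = 0.06123
Lq = λWq = 12.3 × 0.06123 = 0.7531 ✔ (matches Method 1)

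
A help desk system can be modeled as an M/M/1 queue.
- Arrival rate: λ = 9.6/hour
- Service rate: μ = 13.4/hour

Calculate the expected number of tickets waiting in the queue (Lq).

ρ = λ/μ = 9.6/13.4 = 0.7164
For M/M/1: Lq = λ²/(μ(μ-λ))
Lq = 92.16/(13.4 × 3.80)
Lq = 1.8099 tickets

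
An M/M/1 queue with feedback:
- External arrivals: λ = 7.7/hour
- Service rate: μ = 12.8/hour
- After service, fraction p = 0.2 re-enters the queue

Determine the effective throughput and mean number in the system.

Effective arrival rate: λ_eff = λ/(1-p) = 7.7/(1-0.2) = 7.7/0.80 = 9.6250
ρ = λ_eff/μ = 9.6250/12.8 = 0.751953
L = ρ/(1-ρ) = 0.751953/(1-0.751953) = 3.0315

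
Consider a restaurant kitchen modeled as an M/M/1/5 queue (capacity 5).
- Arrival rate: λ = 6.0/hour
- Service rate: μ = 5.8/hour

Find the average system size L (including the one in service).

ρ = λ/μ = 6.0/5.8 = 1.03448
P₀ = (1-ρ)/(1-ρ^(K+1)) = (1-1.03448)/(1-1.03448^6) = -0.034480/-0.22555 = 0.1529
P_K = P₀×ρ^K = 0.1529 × 1.03448^5 = 0.1529 × 1.1847 = 0.1811
L = ρ[1 - (K+1)ρ^K + Kρ^(K+1)] / [(1-ρ)(1-ρ^(K+1))]
L = 1.03448 × (1 - 6×1.1847057 + 5×1.2255544) / ((1 - 1.03448) × (1 - 1.2255544)) = 2.5988 orders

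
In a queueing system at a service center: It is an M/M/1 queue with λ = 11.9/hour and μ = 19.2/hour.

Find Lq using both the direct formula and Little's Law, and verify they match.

Method 1 (direct): Lq = λ²/(μ(μ-λ)) = 141.61/(19.2 × 7.30) = 1.0103

Method 2 (Little's Law):
W = 1/(μ-λ) = 1/7.30 = 0.136986
Wq = W - 1/μ = 0.136986 - 0.0520833 = 0.08490
Lq = λWq = 11.9 × 0.08490 = 1.0103 ✔ (matches Method 1)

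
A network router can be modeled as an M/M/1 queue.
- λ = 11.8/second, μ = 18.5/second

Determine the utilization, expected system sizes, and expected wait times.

Step 1: ρ = λ/μ = 11.8/18.5 = 0.6378
Step 2: L = λ/(μ-λ) = 11.8/6.70 = 1.7612
Step 3: Lq = λ²/(μ(μ-λ)) = 139.24/(18.5×6.70) = 1.1234
Step 4: W = 1/(μ-λ) = 1/6.70 = 0.149254
Step 5: Wq = λ/(μ(μ-λ)) = 11.8/(18.5×6.70) = 0.09520
Step 6: P(0) = 1-ρ = 0.3622
Verify: L = λW = 11.8×0.149254 = 1.7612 ✔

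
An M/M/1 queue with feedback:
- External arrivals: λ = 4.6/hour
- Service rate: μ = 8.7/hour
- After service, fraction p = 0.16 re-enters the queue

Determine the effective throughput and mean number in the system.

Effective arrival rate: λ_eff = λ/(1-p) = 4.6/(1-0.16) = 4.6/0.84 = 5.4762
ρ = λ_eff/μ = 5.4762/8.7 = 0.62945
L = ρ/(1-ρ) = 0.62945/(1-0.62945) = 1.6987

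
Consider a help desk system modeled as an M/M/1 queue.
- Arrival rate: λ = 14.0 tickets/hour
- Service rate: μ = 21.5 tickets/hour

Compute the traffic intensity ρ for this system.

Server utilization: ρ = λ/μ
ρ = 14.0/21.5 = 0.6512
The server is busy 65.12% of the time.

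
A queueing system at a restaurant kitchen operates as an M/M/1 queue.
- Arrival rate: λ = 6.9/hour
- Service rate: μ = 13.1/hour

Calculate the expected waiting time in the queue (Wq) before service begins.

First, compute utilization: ρ = λ/μ = 6.9/13.1 = 0.5267
For M/M/1: Wq = λ/(μ(μ-λ))
Wq = 6.9/(13.1 × (13.1-6.9))
Wq = 6.9/(13.1 × 6.20)
Wq = 0.08495 hours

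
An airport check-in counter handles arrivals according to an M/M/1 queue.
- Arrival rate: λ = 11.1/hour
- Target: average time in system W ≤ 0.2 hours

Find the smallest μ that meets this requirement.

For M/M/1: W = 1/(μ-λ)
Need W ≤ 0.2, so 1/(μ-λ) ≤ 0.2
μ - λ ≥ 1/0.2 = 5.0000
μ ≥ 11.1 + 5.0000 = 16.1000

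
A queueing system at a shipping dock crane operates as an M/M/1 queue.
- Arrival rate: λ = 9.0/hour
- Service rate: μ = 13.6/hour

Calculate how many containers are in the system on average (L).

ρ = λ/μ = 9.0/13.6 = 0.6618
For M/M/1: L = λ/(μ-λ)
L = 9.0/(13.6-9.0) = 9.0/4.60
L = 1.9565 containers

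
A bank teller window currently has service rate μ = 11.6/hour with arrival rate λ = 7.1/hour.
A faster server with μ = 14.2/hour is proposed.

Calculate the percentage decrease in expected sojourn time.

System 1: ρ₁ = 7.1/11.6 = 0.6121, W₁ = 1/(11.6-7.1) = 0.22222
System 2: ρ₂ = 7.1/14.2 = 0.5000, W₂ = 1/(14.2-7.1) = 0.14085
Improvement: (W₁-W₂)/W₁ = (0.22222-0.14085)/0.22222 = 36.62%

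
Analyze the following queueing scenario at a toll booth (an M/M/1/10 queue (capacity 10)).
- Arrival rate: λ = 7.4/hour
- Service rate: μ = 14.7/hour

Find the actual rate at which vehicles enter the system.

ρ = λ/μ = 7.4/14.7 = 0.5034014
P₀ = (1-ρ)/(1-ρ^(K+1)) = (1-0.5034014)/(1-0.5034014^11) = 0.49660/0.99947 = 0.4969
P_K = P₀×ρ^K = 0.4969 × 0.5034014^10 = 0.4969 × 0.001045 = 0.0005193
λ_eff = λ(1-P_K) = 7.4 × (1 - 0.0005193) = 7.4 × 0.99948 = 7.3962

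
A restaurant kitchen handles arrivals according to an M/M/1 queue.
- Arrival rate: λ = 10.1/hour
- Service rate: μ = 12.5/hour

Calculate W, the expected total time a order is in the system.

First, compute utilization: ρ = λ/μ = 10.1/12.5 = 0.8080
For M/M/1: W = 1/(μ-λ)
W = 1/(12.5-10.1) = 1/2.40
W = 0.4167 hours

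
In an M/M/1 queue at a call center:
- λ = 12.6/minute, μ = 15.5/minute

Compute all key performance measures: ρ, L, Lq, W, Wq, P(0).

Step 1: ρ = λ/μ = 12.6/15.5 = 0.8129
Step 2: L = λ/(μ-λ) = 12.6/2.90 = 4.3448
Step 3: Lq = λ²/(μ(μ-λ)) = 158.76/(15.5×2.90) = 3.5319
Step 4: W = 1/(μ-λ) = 1/2.90 = 0.344828
Step 5: Wq = λ/(μ(μ-λ)) = 12.6/(15.5×2.90) = 0.2803
Step 6: P(0) = 1-ρ = 0.1871
Verify: L = λW = 12.6×0.344828 = 4.3448 ✔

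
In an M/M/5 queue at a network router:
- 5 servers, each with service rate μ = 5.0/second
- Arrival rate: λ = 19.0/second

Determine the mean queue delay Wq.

Traffic intensity: ρ = λ/(cμ) = 19.0/(5×5.0) = 0.7600
Since ρ = 0.7600 < 1, system is stable.
Offered load a = λ/μ = cρ = 19.0/5.0 = 3.8000
P₀ = [ Σₙ₌₀^4 aⁿ/n! + a^5/(5!(1-ρ)) ]⁻¹
Σ = a^0/0! + a^1/1! + a^2/2! + a^3/3! + a^4/4! = 1.0000 + 3.8000 + 7.2200 + 9.1453 + 8.6881 = 29.8534
a^5/(5!(1-ρ)) = 792.3517/(120 × 0.2400) = 27.5122
P₀ = 1/(29.8534 + 27.5122) = 0.01743
Lq = P₀·a^5·ρ / (5!(1-ρ)²) = 0.017432 × 792.3517 × 0.76000 / (120 × 0.057600) = 1.5187
Wq = Lq/λ = 1.5187/19.0 = 0.07993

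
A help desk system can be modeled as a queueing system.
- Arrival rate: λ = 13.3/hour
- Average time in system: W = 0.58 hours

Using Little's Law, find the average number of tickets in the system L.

Little's Law: L = λW
L = 13.3 × 0.58 = 7.7140 tickets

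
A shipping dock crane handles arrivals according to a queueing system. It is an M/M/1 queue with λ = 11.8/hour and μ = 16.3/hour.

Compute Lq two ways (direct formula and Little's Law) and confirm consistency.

Method 1 (direct): Lq = λ²/(μ(μ-λ)) = 139.24/(16.3 × 4.50) = 1.8983

Method 2 (Little's Law):
W = 1/(μ-λ) = 1/4.50 = 0.22222
Wq = W - 1/μ = 0.22222 - 0.061350 = 0.16087
Lq = λWq = 11.8 × 0.16087 = 1.8983 ✔ (matches Method 1)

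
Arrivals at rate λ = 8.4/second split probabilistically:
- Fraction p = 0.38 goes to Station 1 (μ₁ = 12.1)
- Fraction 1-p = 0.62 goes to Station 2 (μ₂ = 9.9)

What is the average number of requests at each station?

Effective rates: λ₁ = 8.4×0.38 = 3.192, λ₂ = 8.4×0.62 = 5.208
Station 1: ρ₁ = 3.192/12.1 = 0.2638, L₁ = ρ₁/(1-ρ₁) = 0.2638/(1-0.2638) = 0.3583
Station 2: ρ₂ = 5.208/9.9 = 0.52606, L₂ = ρ₂/(1-ρ₂) = 0.52606/(1-0.52606) = 1.1100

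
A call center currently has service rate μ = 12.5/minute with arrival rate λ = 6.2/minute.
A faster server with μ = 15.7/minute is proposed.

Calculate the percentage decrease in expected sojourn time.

System 1: ρ₁ = 6.2/12.5 = 0.4960, W₁ = 1/(12.5-6.2) = 0.158730
System 2: ρ₂ = 6.2/15.7 = 0.3949, W₂ = 1/(15.7-6.2) = 0.105263
Improvement: (W₁-W₂)/W₁ = (0.158730-0.105263)/0.158730 = 33.68%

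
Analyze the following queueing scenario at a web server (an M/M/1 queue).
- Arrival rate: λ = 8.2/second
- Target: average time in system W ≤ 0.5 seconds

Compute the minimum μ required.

For M/M/1: W = 1/(μ-λ)
Need W ≤ 0.5, so 1/(μ-λ) ≤ 0.5
μ - λ ≥ 1/0.5 = 2.0000
μ ≥ 8.2 + 2.0000 = 10.2000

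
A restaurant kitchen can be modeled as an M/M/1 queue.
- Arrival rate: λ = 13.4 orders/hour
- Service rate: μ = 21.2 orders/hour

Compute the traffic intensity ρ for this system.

Server utilization: ρ = λ/μ
ρ = 13.4/21.2 = 0.6321
The server is busy 63.21% of the time.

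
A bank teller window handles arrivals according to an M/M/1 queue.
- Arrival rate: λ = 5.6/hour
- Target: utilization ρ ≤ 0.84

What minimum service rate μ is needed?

ρ = λ/μ, so μ = λ/ρ
μ ≥ 5.6/0.84 = 6.6667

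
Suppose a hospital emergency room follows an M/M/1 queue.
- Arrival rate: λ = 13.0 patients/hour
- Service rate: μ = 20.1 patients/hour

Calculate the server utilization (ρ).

Server utilization: ρ = λ/μ
ρ = 13.0/20.1 = 0.6468
The server is busy 64.68% of the time.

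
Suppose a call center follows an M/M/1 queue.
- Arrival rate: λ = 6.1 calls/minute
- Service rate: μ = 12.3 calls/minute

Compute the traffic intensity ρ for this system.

Server utilization: ρ = λ/μ
ρ = 6.1/12.3 = 0.4959
The server is busy 49.59% of the time.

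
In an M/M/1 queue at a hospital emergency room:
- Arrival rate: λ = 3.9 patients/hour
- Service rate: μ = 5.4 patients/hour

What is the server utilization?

Server utilization: ρ = λ/μ
ρ = 3.9/5.4 = 0.7222
The server is busy 72.22% of the time.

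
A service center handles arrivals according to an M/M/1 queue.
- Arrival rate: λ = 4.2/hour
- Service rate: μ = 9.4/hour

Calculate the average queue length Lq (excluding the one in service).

ρ = λ/μ = 4.2/9.4 = 0.4468
For M/M/1: Lq = λ²/(μ(μ-λ))
Lq = 17.64/(9.4 × 5.20)
Lq = 0.3609 customers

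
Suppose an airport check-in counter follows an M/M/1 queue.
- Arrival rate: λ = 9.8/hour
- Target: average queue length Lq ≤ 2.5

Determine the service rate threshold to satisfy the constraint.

For M/M/1: Lq = λ²/(μ(μ-λ))
Need Lq ≤ 2.5, i.e. μ(μ-λ) ≥ λ²/2.5
μ² - 9.8μ - 96.04/2.5 ≥ 0  →  μ² - 9.8μ - 38.4160 ≥ 0
Quadratic formula (positive root): μ = [λ + √(λ² + 4×38.4160)]/2
Discriminant: 96.04 + 4×38.4160 = 249.7040, √249.7040 = 15.8020
μ ≥ (9.8 + 15.8020)/2 = 12.8010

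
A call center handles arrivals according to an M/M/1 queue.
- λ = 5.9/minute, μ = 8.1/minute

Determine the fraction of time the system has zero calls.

ρ = λ/μ = 5.9/8.1 = 0.7284
P(0) = 1 - ρ = 1 - 0.7284 = 0.2716
The server is idle 27.16% of the time.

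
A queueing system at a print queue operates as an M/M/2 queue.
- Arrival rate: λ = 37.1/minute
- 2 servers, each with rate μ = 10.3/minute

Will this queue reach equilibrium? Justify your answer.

Stability requires ρ = λ/(cμ) < 1
ρ = 37.1/(2 × 10.3) = 37.1/20.60 = 1.8010
Since 1.8010 ≥ 1, the system is UNSTABLE.
Need c > λ/μ = 37.1/10.3 = 3.60.
Minimum servers needed: c = 4.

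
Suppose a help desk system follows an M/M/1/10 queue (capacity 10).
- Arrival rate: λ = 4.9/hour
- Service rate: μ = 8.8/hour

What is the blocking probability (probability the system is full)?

ρ = λ/μ = 4.9/8.8 = 0.55682
P₀ = (1-ρ)/(1-ρ^(K+1)) = (1-0.55682)/(1-0.55682^11) = 0.4432/0.9984 = 0.4439
P_K = P₀×ρ^K = 0.4439 × 0.55682^10 = 0.4439 × 0.002865 = 0.001272
Blocking probability = 0.13%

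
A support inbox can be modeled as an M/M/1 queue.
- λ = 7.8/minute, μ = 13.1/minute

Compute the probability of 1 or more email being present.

ρ = λ/μ = 7.8/13.1 = 0.5954
P(N ≥ n) = ρⁿ
P(N ≥ 1) = 0.5954^1
P(N ≥ 1) = 0.5954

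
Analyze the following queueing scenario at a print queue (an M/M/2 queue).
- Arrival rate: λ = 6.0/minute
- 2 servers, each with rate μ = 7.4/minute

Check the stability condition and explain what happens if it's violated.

Stability requires ρ = λ/(cμ) < 1
ρ = 6.0/(2 × 7.4) = 6.0/14.80 = 0.4054
Since 0.4054 < 1, the system is STABLE.
The servers are busy 40.54% of the time.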